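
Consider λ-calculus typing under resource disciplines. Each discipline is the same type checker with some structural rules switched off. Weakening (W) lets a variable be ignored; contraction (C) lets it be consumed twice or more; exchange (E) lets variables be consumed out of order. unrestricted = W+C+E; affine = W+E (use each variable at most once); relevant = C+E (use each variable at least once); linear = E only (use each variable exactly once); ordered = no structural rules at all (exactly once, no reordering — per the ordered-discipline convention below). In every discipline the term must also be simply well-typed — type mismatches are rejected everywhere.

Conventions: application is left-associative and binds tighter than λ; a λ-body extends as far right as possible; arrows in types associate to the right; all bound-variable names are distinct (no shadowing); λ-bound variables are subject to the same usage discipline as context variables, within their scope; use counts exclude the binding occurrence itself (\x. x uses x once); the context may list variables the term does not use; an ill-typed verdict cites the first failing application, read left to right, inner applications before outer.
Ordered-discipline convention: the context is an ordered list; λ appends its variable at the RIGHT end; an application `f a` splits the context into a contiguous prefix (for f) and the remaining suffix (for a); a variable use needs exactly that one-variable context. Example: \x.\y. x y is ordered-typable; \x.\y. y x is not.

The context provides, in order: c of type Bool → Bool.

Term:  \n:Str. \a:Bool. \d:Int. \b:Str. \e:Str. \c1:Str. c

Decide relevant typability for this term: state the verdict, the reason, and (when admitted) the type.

no — n, a, d, b, e, c1 never used (weakening)
counts: c: 1; n (bound): 0; a (bound): 0; d (bound): 0; b (bound): 0; e (bound): 0; c1 (bound): 0
left-to-right use order: c
typing: well-typed — term : Str → Bool → Int → Str → Str → Str → Bool → Bool
per-discipline verdicts: ordered ✗ · linear ✗ · affine ✓ · relevant ✗ · unrestricted ✓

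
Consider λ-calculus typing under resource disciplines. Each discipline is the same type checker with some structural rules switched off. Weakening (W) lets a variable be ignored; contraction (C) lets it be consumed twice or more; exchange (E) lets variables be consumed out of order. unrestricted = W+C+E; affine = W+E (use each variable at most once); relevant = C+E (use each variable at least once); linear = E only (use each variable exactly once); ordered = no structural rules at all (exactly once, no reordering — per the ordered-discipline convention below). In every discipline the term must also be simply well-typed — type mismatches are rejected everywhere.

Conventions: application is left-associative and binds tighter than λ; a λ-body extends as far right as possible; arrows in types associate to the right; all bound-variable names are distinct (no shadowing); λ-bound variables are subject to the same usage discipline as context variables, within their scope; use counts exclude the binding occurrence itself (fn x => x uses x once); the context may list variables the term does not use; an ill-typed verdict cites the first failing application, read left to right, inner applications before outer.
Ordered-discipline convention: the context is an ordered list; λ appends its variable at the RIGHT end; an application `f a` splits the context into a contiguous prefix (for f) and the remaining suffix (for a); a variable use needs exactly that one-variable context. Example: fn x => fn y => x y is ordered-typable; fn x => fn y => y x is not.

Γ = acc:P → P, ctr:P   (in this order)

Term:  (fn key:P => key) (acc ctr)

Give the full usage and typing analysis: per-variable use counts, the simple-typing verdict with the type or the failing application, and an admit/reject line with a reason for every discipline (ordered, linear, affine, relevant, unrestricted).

use counts: acc=1, ctr=1, key [bound]=1
use order (left to right): key, acc, ctr
typing: the term checks, with type P
ordered: ✓ — single-use (acc, ctr, key), ordered derivation ok
linear: ✓ — each of acc, ctr, key used exactly once
affine: ✓ — at most one use each (acc, ctr, key)
relevant: ✓ — acc, ctr, key: all used, weakening unneeded
unrestricted: ✓ — well-typed at P; no restrictions here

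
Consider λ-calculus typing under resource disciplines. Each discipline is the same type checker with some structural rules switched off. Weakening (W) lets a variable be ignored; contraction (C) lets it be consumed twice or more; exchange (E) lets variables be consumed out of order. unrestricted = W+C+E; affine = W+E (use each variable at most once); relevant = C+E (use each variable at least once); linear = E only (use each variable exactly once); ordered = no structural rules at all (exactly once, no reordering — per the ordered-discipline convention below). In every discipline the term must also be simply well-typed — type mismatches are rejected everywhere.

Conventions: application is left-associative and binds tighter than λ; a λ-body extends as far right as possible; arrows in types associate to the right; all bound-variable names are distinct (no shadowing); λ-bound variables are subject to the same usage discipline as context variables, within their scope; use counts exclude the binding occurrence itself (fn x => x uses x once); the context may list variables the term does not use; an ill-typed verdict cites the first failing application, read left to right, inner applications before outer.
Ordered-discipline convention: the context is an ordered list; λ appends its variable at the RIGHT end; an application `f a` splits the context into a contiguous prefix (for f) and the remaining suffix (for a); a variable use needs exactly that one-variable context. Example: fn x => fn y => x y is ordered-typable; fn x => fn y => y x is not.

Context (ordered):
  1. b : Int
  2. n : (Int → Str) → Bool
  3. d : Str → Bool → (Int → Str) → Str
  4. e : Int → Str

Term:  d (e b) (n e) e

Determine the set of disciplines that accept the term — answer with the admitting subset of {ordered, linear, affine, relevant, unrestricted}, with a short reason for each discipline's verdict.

accepted by: relevant, unrestricted
usage: b=1, n=1, d=1, e=3
order of uses: d, e, b, n, e, e
typing: well-typed — term : Str
ordered ✗ (uses contraction: e ×3)
linear ✗ (uses contraction: e ×3)
affine ✗ (uses contraction: e ×3)
relevant ✓ (every one of b, n, d, e appears)
unrestricted ✓ (type-checks (Str) and nothing is barred)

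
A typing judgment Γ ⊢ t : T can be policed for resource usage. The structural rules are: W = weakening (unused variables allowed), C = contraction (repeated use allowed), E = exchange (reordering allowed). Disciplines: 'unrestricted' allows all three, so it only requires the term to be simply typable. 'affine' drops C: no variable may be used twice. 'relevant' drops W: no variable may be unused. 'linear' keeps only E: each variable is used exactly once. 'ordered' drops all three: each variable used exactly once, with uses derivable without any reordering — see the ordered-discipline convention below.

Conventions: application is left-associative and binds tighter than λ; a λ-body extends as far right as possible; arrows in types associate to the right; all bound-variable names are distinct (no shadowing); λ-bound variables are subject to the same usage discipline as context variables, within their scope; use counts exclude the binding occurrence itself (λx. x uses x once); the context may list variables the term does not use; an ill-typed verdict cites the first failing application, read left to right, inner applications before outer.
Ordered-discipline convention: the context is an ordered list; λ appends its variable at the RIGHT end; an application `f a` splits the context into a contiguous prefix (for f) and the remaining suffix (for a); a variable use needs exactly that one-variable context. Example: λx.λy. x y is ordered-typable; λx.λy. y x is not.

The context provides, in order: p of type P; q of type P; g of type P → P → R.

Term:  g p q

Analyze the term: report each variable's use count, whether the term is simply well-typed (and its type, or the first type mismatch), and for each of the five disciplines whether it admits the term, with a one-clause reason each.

variable uses: p: 1, q: 1, g: 1
order of uses: g, p, q
typing: well-typed — term : R
ordered: ✗, no ordered split (uses run g, p, q)
linear: ✓, p, q, g: one use apiece
affine: ✓, none of p, q, g used more than once
relevant: ✓, at least one use each (p, q, g)
unrestricted: ✓, well-typed at R; no restrictions here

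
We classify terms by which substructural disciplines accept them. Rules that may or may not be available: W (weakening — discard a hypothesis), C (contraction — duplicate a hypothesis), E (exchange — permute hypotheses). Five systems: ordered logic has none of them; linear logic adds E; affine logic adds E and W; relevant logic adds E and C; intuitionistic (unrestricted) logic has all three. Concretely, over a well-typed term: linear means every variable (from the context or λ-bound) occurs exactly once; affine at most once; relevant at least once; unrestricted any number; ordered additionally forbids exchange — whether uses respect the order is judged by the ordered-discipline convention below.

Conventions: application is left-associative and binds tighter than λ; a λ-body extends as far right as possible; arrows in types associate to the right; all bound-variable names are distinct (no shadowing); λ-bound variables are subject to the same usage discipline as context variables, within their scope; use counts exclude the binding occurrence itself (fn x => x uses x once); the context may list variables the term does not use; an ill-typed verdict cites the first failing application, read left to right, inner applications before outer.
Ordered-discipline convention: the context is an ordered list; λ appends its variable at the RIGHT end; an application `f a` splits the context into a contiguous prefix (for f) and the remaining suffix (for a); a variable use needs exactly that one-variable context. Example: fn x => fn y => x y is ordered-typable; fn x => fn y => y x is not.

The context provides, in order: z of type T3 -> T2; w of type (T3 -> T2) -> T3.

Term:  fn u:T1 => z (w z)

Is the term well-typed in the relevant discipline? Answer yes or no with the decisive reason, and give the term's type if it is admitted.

no — u never used (weakening)
use counts: z: 2, w: 1, u [bound]: 0
left-to-right use order: z, w, z
typing: well-typed — term : T1 -> T2
per-discipline verdicts: ordered ✗, linear ✗, affine ✗, relevant ✗, unrestricted ✓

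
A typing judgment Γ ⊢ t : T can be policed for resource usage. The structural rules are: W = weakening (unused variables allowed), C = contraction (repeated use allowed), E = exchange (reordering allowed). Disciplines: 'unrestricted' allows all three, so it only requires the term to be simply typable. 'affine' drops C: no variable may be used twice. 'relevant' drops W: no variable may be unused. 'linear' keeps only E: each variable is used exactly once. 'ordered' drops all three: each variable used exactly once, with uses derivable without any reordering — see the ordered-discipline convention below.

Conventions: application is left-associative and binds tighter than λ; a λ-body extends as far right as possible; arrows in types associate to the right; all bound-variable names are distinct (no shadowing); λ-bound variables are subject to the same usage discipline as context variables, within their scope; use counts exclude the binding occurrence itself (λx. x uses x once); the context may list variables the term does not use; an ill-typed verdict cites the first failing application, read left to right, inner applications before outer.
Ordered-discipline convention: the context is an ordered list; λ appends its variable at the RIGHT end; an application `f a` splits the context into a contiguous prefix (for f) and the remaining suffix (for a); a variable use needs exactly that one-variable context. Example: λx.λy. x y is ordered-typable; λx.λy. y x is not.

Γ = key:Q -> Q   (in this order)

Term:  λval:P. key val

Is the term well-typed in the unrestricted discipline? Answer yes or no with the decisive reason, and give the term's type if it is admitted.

no — not simply typable
usage: key=1; val (λ-bound)=1
order of uses: key, val
typing: ill-typed: an argument P mismatches the expected Q
all disciplines: ordered ✗; linear ✗; affine ✗; relevant ✗; unrestricted ✗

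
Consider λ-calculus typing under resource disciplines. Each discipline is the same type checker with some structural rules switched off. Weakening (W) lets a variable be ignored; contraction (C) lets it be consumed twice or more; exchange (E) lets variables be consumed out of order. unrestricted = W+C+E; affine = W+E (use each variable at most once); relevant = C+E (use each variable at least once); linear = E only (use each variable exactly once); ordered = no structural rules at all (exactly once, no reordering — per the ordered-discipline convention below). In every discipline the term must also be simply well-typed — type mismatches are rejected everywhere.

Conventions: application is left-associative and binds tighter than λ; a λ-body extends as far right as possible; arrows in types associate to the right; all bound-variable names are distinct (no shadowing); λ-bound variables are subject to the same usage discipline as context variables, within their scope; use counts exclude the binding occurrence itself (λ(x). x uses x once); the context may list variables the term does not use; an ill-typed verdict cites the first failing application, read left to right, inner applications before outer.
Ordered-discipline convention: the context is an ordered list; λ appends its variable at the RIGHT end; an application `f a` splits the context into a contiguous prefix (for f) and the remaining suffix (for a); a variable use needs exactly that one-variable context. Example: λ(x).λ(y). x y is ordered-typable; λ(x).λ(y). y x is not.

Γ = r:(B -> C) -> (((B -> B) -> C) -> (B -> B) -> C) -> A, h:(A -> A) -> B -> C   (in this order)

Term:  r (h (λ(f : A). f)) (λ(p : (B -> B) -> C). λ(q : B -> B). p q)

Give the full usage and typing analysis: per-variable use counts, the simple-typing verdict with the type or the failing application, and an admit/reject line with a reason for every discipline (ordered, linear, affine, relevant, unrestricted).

variable uses: r=1; h=1; f (bound)=1; p (bound)=1; q (bound)=1
order of uses: r, h, f, p, q
typing: the term checks, with type A
ordered: ✓, r, h, f, p, q: once each, no exchange needed
linear: ✓, exactly-once usage across r, h, f, p, q
affine: ✓, no duplicate uses among r, h, f, p, q
relevant: ✓, every one of r, h, f, p, q appears
unrestricted: ✓, typability at A is all that's needed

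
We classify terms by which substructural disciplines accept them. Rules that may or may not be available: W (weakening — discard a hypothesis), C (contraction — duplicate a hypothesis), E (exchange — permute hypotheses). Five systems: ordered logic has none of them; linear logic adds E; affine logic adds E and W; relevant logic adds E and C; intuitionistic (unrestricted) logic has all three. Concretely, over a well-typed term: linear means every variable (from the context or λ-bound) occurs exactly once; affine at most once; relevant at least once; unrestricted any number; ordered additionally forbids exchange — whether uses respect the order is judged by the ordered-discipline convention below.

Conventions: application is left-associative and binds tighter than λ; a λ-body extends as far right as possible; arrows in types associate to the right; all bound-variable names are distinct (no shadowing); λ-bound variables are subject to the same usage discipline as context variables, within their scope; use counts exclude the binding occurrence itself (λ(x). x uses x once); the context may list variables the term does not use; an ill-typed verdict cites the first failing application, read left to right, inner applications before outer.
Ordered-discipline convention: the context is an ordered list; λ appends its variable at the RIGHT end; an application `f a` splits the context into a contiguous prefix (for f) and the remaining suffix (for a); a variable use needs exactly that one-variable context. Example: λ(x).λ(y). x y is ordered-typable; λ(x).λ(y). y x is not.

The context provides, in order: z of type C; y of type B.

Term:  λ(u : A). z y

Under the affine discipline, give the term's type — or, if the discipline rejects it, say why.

not well-typed under affine — fails simple typing
variable uses: z: 1, y: 1, u [bound]: 0
order of uses: z, y
typing: ill-typed: can't apply a value of type C
all disciplines: ordered ✗ · linear ✗ · affine ✗ · relevant ✗ · unrestricted ✗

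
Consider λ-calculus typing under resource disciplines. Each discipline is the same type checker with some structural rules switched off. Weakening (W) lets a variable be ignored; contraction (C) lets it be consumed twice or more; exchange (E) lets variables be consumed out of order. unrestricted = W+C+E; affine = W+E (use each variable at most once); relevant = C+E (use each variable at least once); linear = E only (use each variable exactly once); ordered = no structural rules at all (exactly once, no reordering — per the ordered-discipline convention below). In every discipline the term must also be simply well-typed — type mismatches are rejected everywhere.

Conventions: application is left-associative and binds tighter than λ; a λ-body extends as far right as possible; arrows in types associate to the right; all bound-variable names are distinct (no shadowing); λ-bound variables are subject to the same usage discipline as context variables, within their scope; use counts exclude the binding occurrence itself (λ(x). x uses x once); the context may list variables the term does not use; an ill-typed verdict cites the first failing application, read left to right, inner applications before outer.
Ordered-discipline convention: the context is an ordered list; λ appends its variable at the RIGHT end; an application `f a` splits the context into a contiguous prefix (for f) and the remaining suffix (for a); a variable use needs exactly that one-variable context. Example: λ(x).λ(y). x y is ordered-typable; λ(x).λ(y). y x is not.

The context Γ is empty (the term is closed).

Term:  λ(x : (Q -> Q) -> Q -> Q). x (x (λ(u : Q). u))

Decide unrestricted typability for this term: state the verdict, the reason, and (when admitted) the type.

yes — typability at ((Q -> Q) -> Q -> Q) -> Q -> Q is all that's needed; term : ((Q -> Q) -> Q -> Q) -> Q -> Q
counts: x [bound] ×2, u [bound] ×1
use order (left to right): x, x, u
typing: well-typed at ((Q -> Q) -> Q -> Q) -> Q -> Q
summary: ordered ✗ | linear ✗ | affine ✗ | relevant ✓ | unrestricted ✓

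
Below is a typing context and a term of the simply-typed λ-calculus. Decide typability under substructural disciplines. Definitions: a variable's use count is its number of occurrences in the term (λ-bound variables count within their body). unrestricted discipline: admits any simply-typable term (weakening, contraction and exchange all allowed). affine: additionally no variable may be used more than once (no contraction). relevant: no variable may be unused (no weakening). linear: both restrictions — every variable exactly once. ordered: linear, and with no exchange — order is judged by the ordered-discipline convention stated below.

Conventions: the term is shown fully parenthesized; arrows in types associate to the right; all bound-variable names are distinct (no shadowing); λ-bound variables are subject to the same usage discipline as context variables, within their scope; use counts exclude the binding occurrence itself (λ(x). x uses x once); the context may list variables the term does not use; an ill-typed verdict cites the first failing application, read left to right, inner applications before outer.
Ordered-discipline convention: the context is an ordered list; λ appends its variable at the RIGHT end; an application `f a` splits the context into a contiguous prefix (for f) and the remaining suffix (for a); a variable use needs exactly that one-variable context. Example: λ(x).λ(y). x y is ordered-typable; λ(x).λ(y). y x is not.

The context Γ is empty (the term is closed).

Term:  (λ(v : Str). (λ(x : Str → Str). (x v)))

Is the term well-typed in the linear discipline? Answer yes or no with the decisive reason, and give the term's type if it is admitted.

yes — v, x: one use apiece; term : Str → (Str → Str) → Str
use counts: v [bound] ×1; x [bound] ×1
left-to-right use order: x, v
typing: well-typed at Str → (Str → Str) → Str
across the five disciplines: ordered ✗ | linear ✓ | affine ✓ | relevant ✓ | unrestricted ✓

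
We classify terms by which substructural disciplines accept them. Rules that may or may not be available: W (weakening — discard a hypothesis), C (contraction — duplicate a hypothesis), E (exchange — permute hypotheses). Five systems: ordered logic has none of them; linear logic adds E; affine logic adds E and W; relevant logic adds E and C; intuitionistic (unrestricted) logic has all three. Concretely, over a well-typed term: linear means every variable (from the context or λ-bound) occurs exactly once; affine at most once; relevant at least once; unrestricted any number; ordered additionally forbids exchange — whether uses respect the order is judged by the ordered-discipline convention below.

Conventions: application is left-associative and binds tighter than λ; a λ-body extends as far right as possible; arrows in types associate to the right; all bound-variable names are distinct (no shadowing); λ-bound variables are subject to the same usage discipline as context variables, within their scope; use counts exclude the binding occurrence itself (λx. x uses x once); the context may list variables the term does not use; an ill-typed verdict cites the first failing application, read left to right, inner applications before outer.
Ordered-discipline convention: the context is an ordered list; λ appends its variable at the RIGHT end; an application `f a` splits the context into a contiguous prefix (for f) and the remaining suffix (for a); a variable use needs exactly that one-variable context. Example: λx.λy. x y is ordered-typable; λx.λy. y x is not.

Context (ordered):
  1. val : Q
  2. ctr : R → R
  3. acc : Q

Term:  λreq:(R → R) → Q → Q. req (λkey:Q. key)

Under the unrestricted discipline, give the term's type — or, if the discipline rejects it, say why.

not well-typed under unrestricted — the type mismatch rejects it
use counts: val: 0; ctr: 0; acc: 0; req (λ-bound): 1; key (λ-bound): 1
use order (left to right): req, key
typing: ill-typed: argument of type Q → Q where R → R is required
per-discipline verdicts: ordered ✗; linear ✗; affine ✗; relevant ✗; unrestricted ✗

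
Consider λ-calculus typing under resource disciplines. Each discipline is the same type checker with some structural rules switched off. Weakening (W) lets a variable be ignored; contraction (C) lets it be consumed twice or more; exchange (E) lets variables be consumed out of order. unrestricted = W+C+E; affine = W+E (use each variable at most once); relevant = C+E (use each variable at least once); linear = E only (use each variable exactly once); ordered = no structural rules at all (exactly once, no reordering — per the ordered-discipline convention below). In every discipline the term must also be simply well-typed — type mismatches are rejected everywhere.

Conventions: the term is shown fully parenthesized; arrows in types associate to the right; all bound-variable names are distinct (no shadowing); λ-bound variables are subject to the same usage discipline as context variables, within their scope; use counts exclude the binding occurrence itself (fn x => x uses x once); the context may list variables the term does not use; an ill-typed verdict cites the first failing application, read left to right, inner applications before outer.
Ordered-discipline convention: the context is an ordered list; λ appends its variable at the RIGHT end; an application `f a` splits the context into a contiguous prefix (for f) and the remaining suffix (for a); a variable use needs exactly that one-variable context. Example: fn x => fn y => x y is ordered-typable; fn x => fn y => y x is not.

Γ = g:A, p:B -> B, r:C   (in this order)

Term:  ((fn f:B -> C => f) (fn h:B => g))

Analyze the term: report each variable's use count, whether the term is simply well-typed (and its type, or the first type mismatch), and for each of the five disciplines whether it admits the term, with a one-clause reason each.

counts: g: 1×; p: 0×; r: 0×; f (bound): 1×; h (bound): 0×
order of uses: f, g
typing: ill-typed: a function awaiting B -> C gets B -> A
ordered: ✗, fails simple typing
linear: ✗, a type mismatch blocks all five
affine: ✗, the type mismatch rejects it
relevant: ✗, not simply typable
unrestricted: ✗, fails simple typing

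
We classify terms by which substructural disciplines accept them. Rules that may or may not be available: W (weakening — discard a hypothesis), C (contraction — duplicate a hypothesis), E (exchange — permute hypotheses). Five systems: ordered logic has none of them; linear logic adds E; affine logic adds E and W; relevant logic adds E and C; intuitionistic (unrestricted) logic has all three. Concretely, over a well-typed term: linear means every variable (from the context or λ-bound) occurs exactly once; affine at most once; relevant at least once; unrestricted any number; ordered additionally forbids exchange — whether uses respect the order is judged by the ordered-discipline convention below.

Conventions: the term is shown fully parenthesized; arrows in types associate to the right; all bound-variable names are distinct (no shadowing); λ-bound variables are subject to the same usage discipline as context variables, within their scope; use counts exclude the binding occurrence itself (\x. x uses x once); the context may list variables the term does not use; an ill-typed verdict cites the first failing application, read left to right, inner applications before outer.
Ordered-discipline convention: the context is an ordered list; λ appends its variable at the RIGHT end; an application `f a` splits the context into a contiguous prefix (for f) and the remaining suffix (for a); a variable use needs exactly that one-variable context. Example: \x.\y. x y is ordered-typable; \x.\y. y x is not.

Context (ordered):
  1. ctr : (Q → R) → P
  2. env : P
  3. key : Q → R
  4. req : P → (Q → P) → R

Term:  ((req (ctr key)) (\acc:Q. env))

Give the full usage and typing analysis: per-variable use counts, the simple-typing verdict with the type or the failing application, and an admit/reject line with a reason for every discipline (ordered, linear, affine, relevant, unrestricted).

use counts: ctr ×1; env ×1; key ×1; req ×1; acc (bound) ×0
use order (left to right): req, ctr, key, env
typing: the term checks, with type R
ordered: ✗, needs weakening: acc unused
linear: ✗, needs weakening: acc unused
affine: ✓, at most one use each (ctr, env, key, req, acc)
relevant: ✗, needs weakening: acc unused
unrestricted: ✓, type-checks (R) and nothing is barred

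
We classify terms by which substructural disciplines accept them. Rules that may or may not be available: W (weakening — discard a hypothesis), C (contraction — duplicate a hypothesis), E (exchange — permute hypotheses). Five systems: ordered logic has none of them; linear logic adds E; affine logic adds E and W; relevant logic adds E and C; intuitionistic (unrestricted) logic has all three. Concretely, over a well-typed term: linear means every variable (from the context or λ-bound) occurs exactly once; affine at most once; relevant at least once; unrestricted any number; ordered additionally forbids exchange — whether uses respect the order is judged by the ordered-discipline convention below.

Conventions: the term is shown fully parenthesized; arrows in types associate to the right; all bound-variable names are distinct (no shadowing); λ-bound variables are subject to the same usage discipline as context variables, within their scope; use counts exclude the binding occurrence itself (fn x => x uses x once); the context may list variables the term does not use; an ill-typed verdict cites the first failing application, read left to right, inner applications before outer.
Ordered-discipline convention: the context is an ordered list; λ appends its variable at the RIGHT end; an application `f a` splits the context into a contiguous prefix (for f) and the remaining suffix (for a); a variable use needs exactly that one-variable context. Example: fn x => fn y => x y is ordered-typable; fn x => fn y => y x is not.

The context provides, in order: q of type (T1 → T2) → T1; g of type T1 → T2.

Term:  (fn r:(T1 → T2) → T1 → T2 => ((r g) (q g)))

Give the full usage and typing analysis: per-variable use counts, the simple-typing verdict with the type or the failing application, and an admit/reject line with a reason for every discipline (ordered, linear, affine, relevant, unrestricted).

use counts: q ×1; g ×2; r (bound) ×1
order of uses: r, g, q, g
typing: the term checks, with type ((T1 → T2) → T1 → T2) → T2
ordered: ✗ — needs contraction — g ×2
linear: ✗ — needs contraction — g ×2
affine: ✗ — needs contraction — g ×2
relevant: ✓ — none of q, g, r goes unused
unrestricted: ✓ — simply typable at ((T1 → T2) → T1 → T2) → T2; W, C, E all held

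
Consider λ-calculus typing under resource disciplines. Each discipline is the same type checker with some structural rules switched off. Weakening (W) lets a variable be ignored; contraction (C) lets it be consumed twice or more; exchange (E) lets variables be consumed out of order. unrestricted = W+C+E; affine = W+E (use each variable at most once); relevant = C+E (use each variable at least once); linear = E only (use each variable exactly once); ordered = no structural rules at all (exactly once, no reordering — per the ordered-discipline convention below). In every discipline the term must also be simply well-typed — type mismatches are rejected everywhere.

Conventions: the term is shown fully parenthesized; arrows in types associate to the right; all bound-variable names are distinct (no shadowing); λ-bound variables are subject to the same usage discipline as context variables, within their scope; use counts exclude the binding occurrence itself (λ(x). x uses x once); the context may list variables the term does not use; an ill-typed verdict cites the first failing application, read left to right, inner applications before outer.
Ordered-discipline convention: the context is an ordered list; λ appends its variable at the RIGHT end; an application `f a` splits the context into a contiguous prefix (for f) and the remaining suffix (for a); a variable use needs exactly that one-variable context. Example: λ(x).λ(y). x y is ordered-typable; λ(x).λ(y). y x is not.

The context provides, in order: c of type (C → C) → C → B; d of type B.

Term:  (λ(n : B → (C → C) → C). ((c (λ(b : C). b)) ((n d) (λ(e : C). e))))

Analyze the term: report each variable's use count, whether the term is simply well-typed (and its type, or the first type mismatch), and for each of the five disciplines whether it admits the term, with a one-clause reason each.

usage: c: 1×; d: 1×; n (bound): 1×; b (bound): 1×; e (bound): 1×
order of uses: c, b, n, d, e
typing: well-typed — term : (B → (C → C) → C) → B
ordered: ✗, no ordered split (uses run c, b, n, d, e)
linear: ✓, single use per variable (c, d, n, b, e)
affine: ✓, at most one use each (c, d, n, b, e)
relevant: ✓, every one of c, d, n, b, e appears
unrestricted: ✓, type-checks ((B → (C → C) → C) → B) and nothing is barred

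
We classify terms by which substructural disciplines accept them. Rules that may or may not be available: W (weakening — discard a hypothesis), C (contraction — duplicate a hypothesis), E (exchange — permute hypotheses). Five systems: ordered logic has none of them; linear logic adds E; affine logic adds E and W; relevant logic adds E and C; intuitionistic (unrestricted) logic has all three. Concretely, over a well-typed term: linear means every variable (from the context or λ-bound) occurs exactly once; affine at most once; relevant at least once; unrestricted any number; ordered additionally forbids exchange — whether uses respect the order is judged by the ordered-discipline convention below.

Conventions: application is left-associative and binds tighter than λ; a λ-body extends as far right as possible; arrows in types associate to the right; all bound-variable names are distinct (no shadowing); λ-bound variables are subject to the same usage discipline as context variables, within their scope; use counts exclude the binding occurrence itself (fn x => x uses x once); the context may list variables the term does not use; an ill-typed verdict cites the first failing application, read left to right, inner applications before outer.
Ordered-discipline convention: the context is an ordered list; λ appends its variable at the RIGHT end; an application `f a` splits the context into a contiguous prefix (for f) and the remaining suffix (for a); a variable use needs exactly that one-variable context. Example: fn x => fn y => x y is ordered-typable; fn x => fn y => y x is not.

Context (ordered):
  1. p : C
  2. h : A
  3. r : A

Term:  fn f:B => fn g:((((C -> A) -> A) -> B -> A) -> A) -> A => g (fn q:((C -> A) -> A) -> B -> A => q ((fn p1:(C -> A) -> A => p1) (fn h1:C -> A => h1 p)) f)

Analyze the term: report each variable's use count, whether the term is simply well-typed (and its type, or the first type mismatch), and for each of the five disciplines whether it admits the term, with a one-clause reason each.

use counts: p=1, h=0, r=0, f (bound)=1, g (bound)=1, q (bound)=1, p1 (bound)=1, h1 (bound)=1
uses in reading order: g, q, p1, h1, p, f
typing: well-typed at B -> (((((C -> A) -> A) -> B -> A) -> A) -> A) -> A
ordered: ✗ — h, r never used (weakening)
linear: ✗ — h, r never used (weakening)
affine: ✓ — p, h, r, f, g, q, p1, h1: no repeats, contraction unneeded
relevant: ✗ — h, r never used (weakening)
unrestricted: ✓ — type-checks (B -> (((((C -> A) -> A) -> B -> A) -> A) -> A) -> A) and nothing is barred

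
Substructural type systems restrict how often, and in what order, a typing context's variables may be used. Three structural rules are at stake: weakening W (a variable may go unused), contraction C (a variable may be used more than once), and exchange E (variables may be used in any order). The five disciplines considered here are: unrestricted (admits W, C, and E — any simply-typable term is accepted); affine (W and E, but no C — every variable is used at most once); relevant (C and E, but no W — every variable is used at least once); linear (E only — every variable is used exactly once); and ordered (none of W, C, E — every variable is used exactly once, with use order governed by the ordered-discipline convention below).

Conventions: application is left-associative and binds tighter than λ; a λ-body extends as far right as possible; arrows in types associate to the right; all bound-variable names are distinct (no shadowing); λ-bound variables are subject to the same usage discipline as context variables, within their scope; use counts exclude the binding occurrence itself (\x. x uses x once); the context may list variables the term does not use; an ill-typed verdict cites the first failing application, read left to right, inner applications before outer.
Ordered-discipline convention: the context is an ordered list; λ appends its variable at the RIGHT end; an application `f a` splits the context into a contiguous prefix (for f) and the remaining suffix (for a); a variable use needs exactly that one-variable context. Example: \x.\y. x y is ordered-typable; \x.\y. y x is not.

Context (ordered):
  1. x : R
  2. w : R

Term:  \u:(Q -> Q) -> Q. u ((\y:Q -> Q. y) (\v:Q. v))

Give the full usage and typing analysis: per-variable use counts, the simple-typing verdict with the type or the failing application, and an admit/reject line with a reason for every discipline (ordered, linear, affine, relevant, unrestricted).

use counts: x: 0; w: 0; u (bound): 1; y (bound): 1; v (bound): 1
left-to-right use order: u, y, v
typing: the term checks, with type ((Q -> Q) -> Q) -> Q
ordered: ✗, unused: x, w — weakening required
linear: ✗, unused: x, w — weakening required
affine: ✓, at most one use each (x, w, u, y, v)
relevant: ✗, unused: x, w — weakening required
unrestricted: ✓, typability at ((Q -> Q) -> Q) -> Q is all that's needed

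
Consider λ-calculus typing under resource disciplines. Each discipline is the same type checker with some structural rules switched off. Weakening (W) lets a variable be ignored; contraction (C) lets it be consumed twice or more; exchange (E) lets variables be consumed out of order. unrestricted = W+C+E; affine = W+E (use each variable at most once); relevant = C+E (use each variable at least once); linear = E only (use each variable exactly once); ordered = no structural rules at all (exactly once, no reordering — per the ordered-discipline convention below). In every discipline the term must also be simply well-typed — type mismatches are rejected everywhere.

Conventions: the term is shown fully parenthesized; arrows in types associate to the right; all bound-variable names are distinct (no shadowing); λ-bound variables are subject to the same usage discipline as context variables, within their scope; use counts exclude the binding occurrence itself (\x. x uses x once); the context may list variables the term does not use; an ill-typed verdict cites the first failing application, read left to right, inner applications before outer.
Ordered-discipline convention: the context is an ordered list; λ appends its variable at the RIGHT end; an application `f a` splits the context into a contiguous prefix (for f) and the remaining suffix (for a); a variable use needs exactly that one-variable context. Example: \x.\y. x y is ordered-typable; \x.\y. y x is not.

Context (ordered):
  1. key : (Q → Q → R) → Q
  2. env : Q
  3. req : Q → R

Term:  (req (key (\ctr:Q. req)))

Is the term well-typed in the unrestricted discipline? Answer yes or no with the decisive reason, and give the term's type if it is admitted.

yes — type-checks (R) and nothing is barred; term : R
usage: key: 1; env: 0; req: 2; ctr (bound): 0
left-to-right use order: req, key, req
typing: well-typed — term : R
per-discipline verdicts: ordered ✗ · linear ✗ · affine ✗ · relevant ✗ · unrestricted ✓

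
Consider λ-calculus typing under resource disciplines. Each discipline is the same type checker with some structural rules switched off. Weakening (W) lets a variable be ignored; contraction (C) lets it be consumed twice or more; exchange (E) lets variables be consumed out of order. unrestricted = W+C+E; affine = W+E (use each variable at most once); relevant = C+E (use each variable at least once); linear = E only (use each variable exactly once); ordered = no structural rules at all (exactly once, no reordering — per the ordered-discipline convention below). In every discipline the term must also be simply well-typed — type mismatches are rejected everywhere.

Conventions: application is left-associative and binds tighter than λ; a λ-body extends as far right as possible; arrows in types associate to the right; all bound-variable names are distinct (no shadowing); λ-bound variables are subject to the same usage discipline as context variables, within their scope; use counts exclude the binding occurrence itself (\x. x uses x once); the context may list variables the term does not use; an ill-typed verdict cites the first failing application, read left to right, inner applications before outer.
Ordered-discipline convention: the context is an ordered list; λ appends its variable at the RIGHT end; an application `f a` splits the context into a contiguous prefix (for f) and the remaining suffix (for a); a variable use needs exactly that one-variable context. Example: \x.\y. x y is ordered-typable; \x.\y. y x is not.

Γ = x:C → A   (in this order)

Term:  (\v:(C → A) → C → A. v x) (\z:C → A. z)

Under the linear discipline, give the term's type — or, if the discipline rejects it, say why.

term : C → A
variable uses: x: 1, v (λ-bound): 1, z (λ-bound): 1
order of uses: v, x, z
typing: ✓ — C → A
across the five disciplines: ordered ✗, linear ✓, affine ✓, relevant ✓, unrestricted ✓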